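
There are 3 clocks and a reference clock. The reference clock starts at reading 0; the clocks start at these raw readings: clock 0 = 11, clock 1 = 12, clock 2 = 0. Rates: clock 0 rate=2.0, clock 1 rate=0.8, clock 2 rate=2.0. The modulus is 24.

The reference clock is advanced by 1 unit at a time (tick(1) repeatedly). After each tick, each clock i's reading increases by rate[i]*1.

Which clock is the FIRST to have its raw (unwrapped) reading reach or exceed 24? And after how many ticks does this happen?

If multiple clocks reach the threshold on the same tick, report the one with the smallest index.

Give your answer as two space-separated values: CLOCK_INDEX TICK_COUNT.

clock 0: start=11, rate=2.0, needs 24-11 = 13; ticks = ceil(13/2.0) = ceil(6.5000) = 7; reading at tick 7 = 11 + 2.0*7 = 25.0000
clock 1: start=12, rate=0.8, needs 24-12 = 12; ticks = ceil(12/0.8) = ceil(15.0000) = 15; reading at tick 15 = 12 + 0.8*15 = 24.0000
clock 2: start=0, rate=2.0, needs 24-0 = 24; ticks = ceil(24/2.0) = ceil(12.0000) = 12; reading at tick 12 = 0 + 2.0*12 = 24.0000
Minimum tick count = 7; winners = [0]; smallest index = 0

Answer: 0 7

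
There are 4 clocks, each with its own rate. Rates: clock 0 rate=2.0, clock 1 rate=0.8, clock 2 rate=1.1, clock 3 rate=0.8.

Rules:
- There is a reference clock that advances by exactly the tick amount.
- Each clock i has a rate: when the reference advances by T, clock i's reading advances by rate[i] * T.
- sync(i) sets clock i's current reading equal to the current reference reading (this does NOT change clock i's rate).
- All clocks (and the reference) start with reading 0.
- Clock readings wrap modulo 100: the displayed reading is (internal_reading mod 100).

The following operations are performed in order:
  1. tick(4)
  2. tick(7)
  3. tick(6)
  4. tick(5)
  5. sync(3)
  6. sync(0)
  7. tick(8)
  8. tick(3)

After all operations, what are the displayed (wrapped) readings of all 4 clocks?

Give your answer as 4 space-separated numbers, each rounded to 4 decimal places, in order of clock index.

After op 1 tick(4): ref=4.0000 raw=[8.0000 3.2000 4.4000 3.2000]
After op 2 tick(7): ref=11.0000 raw=[22.0000 8.8000 12.1000 8.8000]
After op 3 tick(6): ref=17.0000 raw=[34.0000 13.6000 18.7000 13.6000]
After op 4 tick(5): ref=22.0000 raw=[44.0000 17.6000 24.2000 17.6000]
After op 5 sync(3): ref=22.0000 raw=[44.0000 17.6000 24.2000 22.0000]
After op 6 sync(0): ref=22.0000 raw=[22.0000 17.6000 24.2000 22.0000]
After op 7 tick(8): ref=30.0000 raw=[38.0000 24.0000 33.0000 28.4000]
After op 8 tick(3): ref=33.0000 raw=[44.0000 26.4000 36.3000 30.8000]
Wrap final raw readings (mod 100): 44.0000 mod 100 = 44.0000; 26.4000 mod 100 = 26.4000; 36.3000 mod 100 = 36.3000; 30.8000 mod 100 = 30.8000

Answer: 44.0000 26.4000 36.3000 30.8000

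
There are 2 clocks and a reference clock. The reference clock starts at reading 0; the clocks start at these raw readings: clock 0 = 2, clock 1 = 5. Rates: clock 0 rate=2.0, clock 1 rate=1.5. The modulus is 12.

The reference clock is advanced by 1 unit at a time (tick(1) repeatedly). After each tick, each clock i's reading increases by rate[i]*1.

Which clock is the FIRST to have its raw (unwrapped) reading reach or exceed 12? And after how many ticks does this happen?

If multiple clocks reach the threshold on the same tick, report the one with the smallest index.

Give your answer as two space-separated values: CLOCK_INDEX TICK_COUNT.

Answer: 0 5

Derivation:
clock 0: start=2, rate=2.0, needs 12-2 = 10; ticks = ceil(10/2.0) = ceil(5.0000) = 5; reading at tick 5 = 2 + 2.0*5 = 12.0000
clock 1: start=5, rate=1.5, needs 12-5 = 7; ticks = ceil(7/1.5) = ceil(4.6667) = 5; reading at tick 5 = 5 + 1.5*5 = 12.5000
Minimum tick count = 5; winners = [0, 1]; smallest index = 0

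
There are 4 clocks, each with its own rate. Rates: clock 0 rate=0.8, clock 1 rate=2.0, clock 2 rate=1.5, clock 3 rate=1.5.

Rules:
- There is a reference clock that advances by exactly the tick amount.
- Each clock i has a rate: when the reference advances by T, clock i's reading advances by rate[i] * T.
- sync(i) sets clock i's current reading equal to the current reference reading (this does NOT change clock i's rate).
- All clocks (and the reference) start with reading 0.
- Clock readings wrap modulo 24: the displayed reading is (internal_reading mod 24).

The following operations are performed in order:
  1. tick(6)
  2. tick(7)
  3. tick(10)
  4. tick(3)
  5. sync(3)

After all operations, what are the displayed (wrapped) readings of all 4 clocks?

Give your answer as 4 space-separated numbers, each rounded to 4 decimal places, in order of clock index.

After op 1 tick(6): ref=6.0000 raw=[4.8000 12.0000 9.0000 9.0000]
After op 2 tick(7): ref=13.0000 raw=[10.4000 26.0000 19.5000 19.5000]
After op 3 tick(10): ref=23.0000 raw=[18.4000 46.0000 34.5000 34.5000]
After op 4 tick(3): ref=26.0000 raw=[20.8000 52.0000 39.0000 39.0000]
After op 5 sync(3): ref=26.0000 raw=[20.8000 52.0000 39.0000 26.0000]
Wrap final raw readings (mod 24): 20.8000 mod 24 = 20.8000; 52.0000 mod 24 = 4.0000; 39.0000 mod 24 = 15.0000; 26.0000 mod 24 = 2.0000

Answer: 20.8000 4.0000 15.0000 2.0000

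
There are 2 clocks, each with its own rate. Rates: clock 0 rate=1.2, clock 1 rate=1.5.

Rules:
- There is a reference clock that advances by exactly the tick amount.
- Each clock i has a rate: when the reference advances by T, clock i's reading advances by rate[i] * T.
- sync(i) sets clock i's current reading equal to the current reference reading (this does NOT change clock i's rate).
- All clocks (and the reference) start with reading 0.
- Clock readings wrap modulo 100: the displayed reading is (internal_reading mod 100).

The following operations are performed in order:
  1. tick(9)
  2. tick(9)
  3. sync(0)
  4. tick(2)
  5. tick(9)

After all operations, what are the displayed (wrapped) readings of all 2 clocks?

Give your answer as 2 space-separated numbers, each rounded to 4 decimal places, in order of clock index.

Answer: 31.2000 43.5000

Derivation:
After op 1 tick(9): ref=9.0000 raw=[10.8000 13.5000]
After op 2 tick(9): ref=18.0000 raw=[21.6000 27.0000]
After op 3 sync(0): ref=18.0000 raw=[18.0000 27.0000]
After op 4 tick(2): ref=20.0000 raw=[20.4000 30.0000]
After op 5 tick(9): ref=29.0000 raw=[31.2000 43.5000]
Wrap final raw readings (mod 100): 31.2000 mod 100 = 31.2000; 43.5000 mod 100 = 43.5000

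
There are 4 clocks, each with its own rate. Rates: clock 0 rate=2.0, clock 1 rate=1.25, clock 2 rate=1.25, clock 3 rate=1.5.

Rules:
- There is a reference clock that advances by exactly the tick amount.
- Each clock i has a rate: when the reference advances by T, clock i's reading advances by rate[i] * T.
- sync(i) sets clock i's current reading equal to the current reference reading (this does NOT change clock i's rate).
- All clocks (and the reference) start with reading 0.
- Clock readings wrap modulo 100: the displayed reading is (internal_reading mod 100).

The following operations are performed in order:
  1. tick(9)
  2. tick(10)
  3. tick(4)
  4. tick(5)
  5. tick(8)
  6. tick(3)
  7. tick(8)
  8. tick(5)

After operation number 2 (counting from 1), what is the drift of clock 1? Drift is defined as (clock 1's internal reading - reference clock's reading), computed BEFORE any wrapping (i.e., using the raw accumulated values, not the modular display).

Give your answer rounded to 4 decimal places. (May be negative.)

After op 1 tick(9): ref=9.0000 raw=[18.0000 11.2500 11.2500 13.5000]
After op 2 tick(10): ref=19.0000 raw=[38.0000 23.7500 23.7500 28.5000]
Drift of clock 1 after op 2: 23.7500 - 19.0000 = 4.7500

Answer: 4.7500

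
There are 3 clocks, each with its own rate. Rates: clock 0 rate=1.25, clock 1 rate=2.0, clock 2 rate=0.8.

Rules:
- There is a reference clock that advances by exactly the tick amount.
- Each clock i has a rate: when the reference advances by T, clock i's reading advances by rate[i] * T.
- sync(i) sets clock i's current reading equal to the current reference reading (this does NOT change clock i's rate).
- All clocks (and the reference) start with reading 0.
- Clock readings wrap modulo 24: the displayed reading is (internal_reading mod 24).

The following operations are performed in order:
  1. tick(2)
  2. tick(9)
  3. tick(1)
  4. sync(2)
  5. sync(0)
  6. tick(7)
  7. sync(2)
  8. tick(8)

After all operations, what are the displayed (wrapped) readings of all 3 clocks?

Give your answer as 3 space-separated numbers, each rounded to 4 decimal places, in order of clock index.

After op 1 tick(2): ref=2.0000 raw=[2.5000 4.0000 1.6000]
After op 2 tick(9): ref=11.0000 raw=[13.7500 22.0000 8.8000]
After op 3 tick(1): ref=12.0000 raw=[15.0000 24.0000 9.6000]
After op 4 sync(2): ref=12.0000 raw=[15.0000 24.0000 12.0000]
After op 5 sync(0): ref=12.0000 raw=[12.0000 24.0000 12.0000]
After op 6 tick(7): ref=19.0000 raw=[20.7500 38.0000 17.6000]
After op 7 sync(2): ref=19.0000 raw=[20.7500 38.0000 19.0000]
After op 8 tick(8): ref=27.0000 raw=[30.7500 54.0000 25.4000]
Wrap final raw readings (mod 24): 30.7500 mod 24 = 6.7500; 54.0000 mod 24 = 6.0000; 25.4000 mod 24 = 1.4000

Answer: 6.7500 6.0000 1.4000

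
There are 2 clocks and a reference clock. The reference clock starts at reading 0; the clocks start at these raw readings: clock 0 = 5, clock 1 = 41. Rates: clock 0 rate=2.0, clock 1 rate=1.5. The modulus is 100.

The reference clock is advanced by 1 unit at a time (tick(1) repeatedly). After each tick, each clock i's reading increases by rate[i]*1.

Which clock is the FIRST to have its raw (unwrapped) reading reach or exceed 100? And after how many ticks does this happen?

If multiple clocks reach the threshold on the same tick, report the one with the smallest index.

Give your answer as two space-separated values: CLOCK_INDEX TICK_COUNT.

clock 0: start=5, rate=2.0, needs 100-5 = 95; ticks = ceil(95/2.0) = ceil(47.5000) = 48; reading at tick 48 = 5 + 2.0*48 = 101.0000
clock 1: start=41, rate=1.5, needs 100-41 = 59; ticks = ceil(59/1.5) = ceil(39.3333) = 40; reading at tick 40 = 41 + 1.5*40 = 101.0000
Minimum tick count = 40; winners = [1]; smallest index = 1

Answer: 1 40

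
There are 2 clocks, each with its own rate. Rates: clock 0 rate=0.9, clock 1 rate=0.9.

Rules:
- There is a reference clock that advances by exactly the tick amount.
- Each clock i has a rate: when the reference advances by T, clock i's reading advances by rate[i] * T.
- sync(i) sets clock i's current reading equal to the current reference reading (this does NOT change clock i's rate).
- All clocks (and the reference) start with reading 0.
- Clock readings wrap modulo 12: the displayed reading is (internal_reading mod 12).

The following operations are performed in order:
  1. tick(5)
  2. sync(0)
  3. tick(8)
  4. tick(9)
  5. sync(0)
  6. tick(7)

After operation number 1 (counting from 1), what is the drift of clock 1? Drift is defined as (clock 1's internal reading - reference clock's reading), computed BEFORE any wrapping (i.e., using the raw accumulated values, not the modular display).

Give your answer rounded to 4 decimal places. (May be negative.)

After op 1 tick(5): ref=5.0000 raw=[4.5000 4.5000]
Drift of clock 1 after op 1: 4.5000 - 5.0000 = -0.5000

Answer: -0.5000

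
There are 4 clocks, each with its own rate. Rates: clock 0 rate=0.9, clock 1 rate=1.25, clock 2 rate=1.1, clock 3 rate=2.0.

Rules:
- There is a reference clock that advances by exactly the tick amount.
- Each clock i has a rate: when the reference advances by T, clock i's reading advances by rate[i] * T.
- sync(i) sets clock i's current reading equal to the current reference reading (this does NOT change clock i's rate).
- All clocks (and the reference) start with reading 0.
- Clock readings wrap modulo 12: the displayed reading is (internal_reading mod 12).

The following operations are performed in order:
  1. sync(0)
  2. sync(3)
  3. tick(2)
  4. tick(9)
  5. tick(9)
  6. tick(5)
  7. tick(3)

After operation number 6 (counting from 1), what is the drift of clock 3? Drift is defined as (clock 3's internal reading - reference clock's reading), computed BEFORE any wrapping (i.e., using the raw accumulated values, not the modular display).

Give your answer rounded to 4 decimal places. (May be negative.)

After op 1 sync(0): ref=0.0000 raw=[0.0000 0.0000 0.0000 0.0000]
After op 2 sync(3): ref=0.0000 raw=[0.0000 0.0000 0.0000 0.0000]
After op 3 tick(2): ref=2.0000 raw=[1.8000 2.5000 2.2000 4.0000]
After op 4 tick(9): ref=11.0000 raw=[9.9000 13.7500 12.1000 22.0000]
After op 5 tick(9): ref=20.0000 raw=[18.0000 25.0000 22.0000 40.0000]
After op 6 tick(5): ref=25.0000 raw=[22.5000 31.2500 27.5000 50.0000]
Drift of clock 3 after op 6: 50.0000 - 25.0000 = 25.0000

Answer: 25.0000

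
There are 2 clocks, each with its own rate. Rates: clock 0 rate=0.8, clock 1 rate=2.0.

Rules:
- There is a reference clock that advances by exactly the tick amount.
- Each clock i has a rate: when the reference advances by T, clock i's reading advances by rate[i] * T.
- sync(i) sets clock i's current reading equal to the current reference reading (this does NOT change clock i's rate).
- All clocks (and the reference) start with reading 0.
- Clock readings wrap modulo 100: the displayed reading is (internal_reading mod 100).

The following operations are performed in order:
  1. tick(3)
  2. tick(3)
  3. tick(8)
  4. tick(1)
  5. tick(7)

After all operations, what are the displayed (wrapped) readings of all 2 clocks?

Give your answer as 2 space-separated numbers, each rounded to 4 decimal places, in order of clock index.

After op 1 tick(3): ref=3.0000 raw=[2.4000 6.0000]
After op 2 tick(3): ref=6.0000 raw=[4.8000 12.0000]
After op 3 tick(8): ref=14.0000 raw=[11.2000 28.0000]
After op 4 tick(1): ref=15.0000 raw=[12.0000 30.0000]
After op 5 tick(7): ref=22.0000 raw=[17.6000 44.0000]
Wrap final raw readings (mod 100): 17.6000 mod 100 = 17.6000; 44.0000 mod 100 = 44.0000

Answer: 17.6000 44.0000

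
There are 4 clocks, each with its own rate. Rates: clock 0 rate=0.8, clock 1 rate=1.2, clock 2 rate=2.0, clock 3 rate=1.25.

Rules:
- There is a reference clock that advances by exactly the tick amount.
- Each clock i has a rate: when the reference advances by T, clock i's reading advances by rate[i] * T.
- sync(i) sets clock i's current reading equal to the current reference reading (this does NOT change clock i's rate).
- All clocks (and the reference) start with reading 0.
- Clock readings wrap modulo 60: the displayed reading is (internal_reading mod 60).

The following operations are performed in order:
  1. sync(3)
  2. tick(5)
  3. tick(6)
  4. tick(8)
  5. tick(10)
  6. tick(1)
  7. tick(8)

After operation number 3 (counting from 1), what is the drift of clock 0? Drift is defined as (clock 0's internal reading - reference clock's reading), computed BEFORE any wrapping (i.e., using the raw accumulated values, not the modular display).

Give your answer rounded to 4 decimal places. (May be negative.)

After op 1 sync(3): ref=0.0000 raw=[0.0000 0.0000 0.0000 0.0000]
After op 2 tick(5): ref=5.0000 raw=[4.0000 6.0000 10.0000 6.2500]
After op 3 tick(6): ref=11.0000 raw=[8.8000 13.2000 22.0000 13.7500]
Drift of clock 0 after op 3: 8.8000 - 11.0000 = -2.2000

Answer: -2.2000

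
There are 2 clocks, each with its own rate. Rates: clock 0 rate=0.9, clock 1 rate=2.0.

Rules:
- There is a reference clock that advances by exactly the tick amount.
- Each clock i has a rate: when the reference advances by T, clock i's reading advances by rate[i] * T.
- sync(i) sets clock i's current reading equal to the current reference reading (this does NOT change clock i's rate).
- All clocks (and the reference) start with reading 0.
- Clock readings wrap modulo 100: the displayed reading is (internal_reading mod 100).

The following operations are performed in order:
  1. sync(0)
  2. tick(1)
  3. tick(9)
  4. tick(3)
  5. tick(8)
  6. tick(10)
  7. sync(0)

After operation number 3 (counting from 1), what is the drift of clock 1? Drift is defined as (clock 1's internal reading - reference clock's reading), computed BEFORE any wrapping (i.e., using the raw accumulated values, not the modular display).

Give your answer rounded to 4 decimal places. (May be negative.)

After op 1 sync(0): ref=0.0000 raw=[0.0000 0.0000]
After op 2 tick(1): ref=1.0000 raw=[0.9000 2.0000]
After op 3 tick(9): ref=10.0000 raw=[9.0000 20.0000]
Drift of clock 1 after op 3: 20.0000 - 10.0000 = 10.0000

Answer: 10.0000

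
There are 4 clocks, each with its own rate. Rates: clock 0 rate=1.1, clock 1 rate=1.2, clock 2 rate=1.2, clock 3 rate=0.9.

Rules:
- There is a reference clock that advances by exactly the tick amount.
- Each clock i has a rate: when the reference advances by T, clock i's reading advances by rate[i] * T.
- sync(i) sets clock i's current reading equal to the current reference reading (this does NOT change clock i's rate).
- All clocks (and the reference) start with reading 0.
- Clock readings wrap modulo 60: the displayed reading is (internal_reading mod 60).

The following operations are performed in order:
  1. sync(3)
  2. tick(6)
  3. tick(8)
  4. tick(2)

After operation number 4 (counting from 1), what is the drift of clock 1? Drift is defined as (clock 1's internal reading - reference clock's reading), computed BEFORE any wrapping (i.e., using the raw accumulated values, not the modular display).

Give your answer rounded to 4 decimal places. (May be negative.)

After op 1 sync(3): ref=0.0000 raw=[0.0000 0.0000 0.0000 0.0000]
After op 2 tick(6): ref=6.0000 raw=[6.6000 7.2000 7.2000 5.4000]
After op 3 tick(8): ref=14.0000 raw=[15.4000 16.8000 16.8000 12.6000]
After op 4 tick(2): ref=16.0000 raw=[17.6000 19.2000 19.2000 14.4000]
Drift of clock 1 after op 4: 19.2000 - 16.0000 = 3.2000

Answer: 3.2000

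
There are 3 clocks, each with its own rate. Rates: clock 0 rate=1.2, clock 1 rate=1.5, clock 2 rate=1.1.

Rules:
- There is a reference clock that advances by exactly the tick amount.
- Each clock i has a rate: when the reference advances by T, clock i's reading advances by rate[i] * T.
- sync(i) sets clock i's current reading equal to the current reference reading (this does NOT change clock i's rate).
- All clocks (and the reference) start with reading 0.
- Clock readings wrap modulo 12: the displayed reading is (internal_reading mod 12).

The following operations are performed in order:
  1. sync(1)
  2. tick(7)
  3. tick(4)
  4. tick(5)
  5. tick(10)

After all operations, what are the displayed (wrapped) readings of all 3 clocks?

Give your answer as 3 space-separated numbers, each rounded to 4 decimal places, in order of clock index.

After op 1 sync(1): ref=0.0000 raw=[0.0000 0.0000 0.0000]
After op 2 tick(7): ref=7.0000 raw=[8.4000 10.5000 7.7000]
After op 3 tick(4): ref=11.0000 raw=[13.2000 16.5000 12.1000]
After op 4 tick(5): ref=16.0000 raw=[19.2000 24.0000 17.6000]
After op 5 tick(10): ref=26.0000 raw=[31.2000 39.0000 28.6000]
Wrap final raw readings (mod 12): 31.2000 mod 12 = 7.2000; 39.0000 mod 12 = 3.0000; 28.6000 mod 12 = 4.6000

Answer: 7.2000 3.0000 4.6000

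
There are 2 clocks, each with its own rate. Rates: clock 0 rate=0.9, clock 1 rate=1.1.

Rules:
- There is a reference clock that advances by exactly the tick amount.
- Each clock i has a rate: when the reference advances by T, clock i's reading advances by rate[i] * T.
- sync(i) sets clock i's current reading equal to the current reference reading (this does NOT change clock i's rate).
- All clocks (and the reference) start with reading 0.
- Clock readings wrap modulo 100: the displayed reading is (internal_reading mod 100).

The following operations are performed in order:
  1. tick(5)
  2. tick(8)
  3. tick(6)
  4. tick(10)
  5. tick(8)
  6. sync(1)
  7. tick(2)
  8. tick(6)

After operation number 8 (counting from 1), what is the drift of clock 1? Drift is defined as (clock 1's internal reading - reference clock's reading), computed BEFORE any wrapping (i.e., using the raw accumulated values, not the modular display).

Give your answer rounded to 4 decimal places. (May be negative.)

Answer: 0.8000

Derivation:
After op 1 tick(5): ref=5.0000 raw=[4.5000 5.5000]
After op 2 tick(8): ref=13.0000 raw=[11.7000 14.3000]
After op 3 tick(6): ref=19.0000 raw=[17.1000 20.9000]
After op 4 tick(10): ref=29.0000 raw=[26.1000 31.9000]
After op 5 tick(8): ref=37.0000 raw=[33.3000 40.7000]
After op 6 sync(1): ref=37.0000 raw=[33.3000 37.0000]
After op 7 tick(2): ref=39.0000 raw=[35.1000 39.2000]
After op 8 tick(6): ref=45.0000 raw=[40.5000 45.8000]
Drift of clock 1 after op 8: 45.8000 - 45.0000 = 0.8000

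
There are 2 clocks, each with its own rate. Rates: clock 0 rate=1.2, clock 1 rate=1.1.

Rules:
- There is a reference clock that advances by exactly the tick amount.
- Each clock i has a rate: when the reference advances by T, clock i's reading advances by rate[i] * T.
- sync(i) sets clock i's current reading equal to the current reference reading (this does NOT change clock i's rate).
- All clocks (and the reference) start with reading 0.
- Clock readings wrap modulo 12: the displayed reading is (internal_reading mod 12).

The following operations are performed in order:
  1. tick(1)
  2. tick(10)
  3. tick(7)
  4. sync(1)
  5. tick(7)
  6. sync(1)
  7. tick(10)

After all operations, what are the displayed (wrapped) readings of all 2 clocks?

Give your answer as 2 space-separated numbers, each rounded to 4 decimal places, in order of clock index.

Answer: 6.0000 0.0000

Derivation:
After op 1 tick(1): ref=1.0000 raw=[1.2000 1.1000]
After op 2 tick(10): ref=11.0000 raw=[13.2000 12.1000]
After op 3 tick(7): ref=18.0000 raw=[21.6000 19.8000]
After op 4 sync(1): ref=18.0000 raw=[21.6000 18.0000]
After op 5 tick(7): ref=25.0000 raw=[30.0000 25.7000]
After op 6 sync(1): ref=25.0000 raw=[30.0000 25.0000]
After op 7 tick(10): ref=35.0000 raw=[42.0000 36.0000]
Wrap final raw readings (mod 12): 42.0000 mod 12 = 6.0000; 36.0000 mod 12 = 0.0000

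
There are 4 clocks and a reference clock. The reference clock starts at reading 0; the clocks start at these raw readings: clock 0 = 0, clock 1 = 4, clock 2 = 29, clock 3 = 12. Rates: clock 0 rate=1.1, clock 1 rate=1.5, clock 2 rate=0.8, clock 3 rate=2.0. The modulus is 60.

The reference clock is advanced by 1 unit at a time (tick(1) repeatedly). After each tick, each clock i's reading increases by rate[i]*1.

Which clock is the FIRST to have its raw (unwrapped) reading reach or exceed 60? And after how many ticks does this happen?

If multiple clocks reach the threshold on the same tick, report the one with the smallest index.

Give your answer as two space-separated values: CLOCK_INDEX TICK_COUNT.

Answer: 3 24

Derivation:
clock 0: start=0, rate=1.1, needs 60-0 = 60; ticks = ceil(60/1.1) = ceil(54.5455) = 55; reading at tick 55 = 0 + 1.1*55 = 60.5000
clock 1: start=4, rate=1.5, needs 60-4 = 56; ticks = ceil(56/1.5) = ceil(37.3333) = 38; reading at tick 38 = 4 + 1.5*38 = 61.0000
clock 2: start=29, rate=0.8, needs 60-29 = 31; ticks = ceil(31/0.8) = ceil(38.7500) = 39; reading at tick 39 = 29 + 0.8*39 = 60.2000
clock 3: start=12, rate=2.0, needs 60-12 = 48; ticks = ceil(48/2.0) = ceil(24.0000) = 24; reading at tick 24 = 12 + 2.0*24 = 60.0000
Minimum tick count = 24; winners = [3]; smallest index = 3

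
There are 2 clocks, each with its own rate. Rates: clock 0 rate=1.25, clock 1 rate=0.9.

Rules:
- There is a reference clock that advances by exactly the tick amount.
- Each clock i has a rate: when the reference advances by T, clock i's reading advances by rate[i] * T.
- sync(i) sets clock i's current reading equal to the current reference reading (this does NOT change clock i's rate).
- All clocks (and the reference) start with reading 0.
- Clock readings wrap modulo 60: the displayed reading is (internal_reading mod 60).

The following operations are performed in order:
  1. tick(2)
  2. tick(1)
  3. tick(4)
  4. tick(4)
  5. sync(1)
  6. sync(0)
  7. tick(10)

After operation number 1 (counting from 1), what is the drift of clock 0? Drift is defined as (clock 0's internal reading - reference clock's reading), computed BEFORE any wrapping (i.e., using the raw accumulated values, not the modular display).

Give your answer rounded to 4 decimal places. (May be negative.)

After op 1 tick(2): ref=2.0000 raw=[2.5000 1.8000]
Drift of clock 0 after op 1: 2.5000 - 2.0000 = 0.5000

Answer: 0.5000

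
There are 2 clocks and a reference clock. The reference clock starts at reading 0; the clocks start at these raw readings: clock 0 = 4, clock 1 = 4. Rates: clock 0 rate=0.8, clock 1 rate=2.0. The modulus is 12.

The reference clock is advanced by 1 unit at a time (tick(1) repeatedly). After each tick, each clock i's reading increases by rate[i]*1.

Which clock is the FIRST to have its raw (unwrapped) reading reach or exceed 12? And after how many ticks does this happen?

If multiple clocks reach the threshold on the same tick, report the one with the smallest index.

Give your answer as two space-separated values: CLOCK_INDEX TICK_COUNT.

Answer: 1 4

Derivation:
clock 0: start=4, rate=0.8, needs 12-4 = 8; ticks = ceil(8/0.8) = ceil(10.0000) = 10; reading at tick 10 = 4 + 0.8*10 = 12.0000
clock 1: start=4, rate=2.0, needs 12-4 = 8; ticks = ceil(8/2.0) = ceil(4.0000) = 4; reading at tick 4 = 4 + 2.0*4 = 12.0000
Minimum tick count = 4; winners = [1]; smallest index = 1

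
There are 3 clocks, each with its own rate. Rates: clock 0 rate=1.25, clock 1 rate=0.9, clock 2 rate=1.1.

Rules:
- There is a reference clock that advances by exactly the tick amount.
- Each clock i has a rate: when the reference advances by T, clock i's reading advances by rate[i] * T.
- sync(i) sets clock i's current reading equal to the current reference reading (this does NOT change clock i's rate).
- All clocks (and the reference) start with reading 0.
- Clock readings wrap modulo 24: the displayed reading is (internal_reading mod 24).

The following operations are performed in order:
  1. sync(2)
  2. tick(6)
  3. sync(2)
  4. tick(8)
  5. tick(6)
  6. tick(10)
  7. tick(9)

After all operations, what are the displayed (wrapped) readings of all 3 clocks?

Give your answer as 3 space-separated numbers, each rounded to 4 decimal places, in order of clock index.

Answer: 0.7500 11.1000 18.3000

Derivation:
After op 1 sync(2): ref=0.0000 raw=[0.0000 0.0000 0.0000]
After op 2 tick(6): ref=6.0000 raw=[7.5000 5.4000 6.6000]
After op 3 sync(2): ref=6.0000 raw=[7.5000 5.4000 6.0000]
After op 4 tick(8): ref=14.0000 raw=[17.5000 12.6000 14.8000]
After op 5 tick(6): ref=20.0000 raw=[25.0000 18.0000 21.4000]
After op 6 tick(10): ref=30.0000 raw=[37.5000 27.0000 32.4000]
After op 7 tick(9): ref=39.0000 raw=[48.7500 35.1000 42.3000]
Wrap final raw readings (mod 24): 48.7500 mod 24 = 0.7500; 35.1000 mod 24 = 11.1000; 42.3000 mod 24 = 18.3000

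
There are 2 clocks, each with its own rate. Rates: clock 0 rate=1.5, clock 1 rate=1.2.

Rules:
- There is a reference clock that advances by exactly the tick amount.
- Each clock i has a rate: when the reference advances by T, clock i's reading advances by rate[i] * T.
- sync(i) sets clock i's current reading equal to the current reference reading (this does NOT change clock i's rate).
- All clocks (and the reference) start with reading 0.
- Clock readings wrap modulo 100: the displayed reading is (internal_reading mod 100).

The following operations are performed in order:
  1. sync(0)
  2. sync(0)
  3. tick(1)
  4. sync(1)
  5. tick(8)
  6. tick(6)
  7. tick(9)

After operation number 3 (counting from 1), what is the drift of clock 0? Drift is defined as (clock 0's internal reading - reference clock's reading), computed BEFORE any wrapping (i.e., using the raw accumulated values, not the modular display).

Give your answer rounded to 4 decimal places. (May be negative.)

After op 1 sync(0): ref=0.0000 raw=[0.0000 0.0000]
After op 2 sync(0): ref=0.0000 raw=[0.0000 0.0000]
After op 3 tick(1): ref=1.0000 raw=[1.5000 1.2000]
Drift of clock 0 after op 3: 1.5000 - 1.0000 = 0.5000

Answer: 0.5000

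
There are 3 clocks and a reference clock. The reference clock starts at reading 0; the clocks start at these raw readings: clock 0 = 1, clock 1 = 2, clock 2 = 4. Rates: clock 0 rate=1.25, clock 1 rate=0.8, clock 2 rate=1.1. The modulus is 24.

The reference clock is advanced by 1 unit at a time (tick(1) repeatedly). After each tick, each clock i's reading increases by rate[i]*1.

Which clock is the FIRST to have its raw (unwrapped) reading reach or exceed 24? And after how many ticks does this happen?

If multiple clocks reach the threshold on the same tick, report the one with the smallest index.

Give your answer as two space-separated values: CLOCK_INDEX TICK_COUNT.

clock 0: start=1, rate=1.25, needs 24-1 = 23; ticks = ceil(23/1.25) = ceil(18.4000) = 19; reading at tick 19 = 1 + 1.25*19 = 24.7500
clock 1: start=2, rate=0.8, needs 24-2 = 22; ticks = ceil(22/0.8) = ceil(27.5000) = 28; reading at tick 28 = 2 + 0.8*28 = 24.4000
clock 2: start=4, rate=1.1, needs 24-4 = 20; ticks = ceil(20/1.1) = ceil(18.1818) = 19; reading at tick 19 = 4 + 1.1*19 = 24.9000
Minimum tick count = 19; winners = [0, 2]; smallest index = 0

Answer: 0 19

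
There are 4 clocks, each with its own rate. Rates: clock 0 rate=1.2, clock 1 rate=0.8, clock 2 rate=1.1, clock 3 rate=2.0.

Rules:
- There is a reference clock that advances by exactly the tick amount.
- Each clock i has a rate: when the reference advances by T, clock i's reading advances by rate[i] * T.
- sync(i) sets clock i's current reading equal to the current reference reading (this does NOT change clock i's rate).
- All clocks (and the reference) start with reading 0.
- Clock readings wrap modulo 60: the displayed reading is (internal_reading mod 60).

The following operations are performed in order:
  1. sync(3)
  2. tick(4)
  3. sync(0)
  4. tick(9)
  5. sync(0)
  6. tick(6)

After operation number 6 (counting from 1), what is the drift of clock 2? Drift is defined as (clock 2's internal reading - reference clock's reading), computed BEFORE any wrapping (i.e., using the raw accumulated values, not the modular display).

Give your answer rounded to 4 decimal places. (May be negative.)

After op 1 sync(3): ref=0.0000 raw=[0.0000 0.0000 0.0000 0.0000]
After op 2 tick(4): ref=4.0000 raw=[4.8000 3.2000 4.4000 8.0000]
After op 3 sync(0): ref=4.0000 raw=[4.0000 3.2000 4.4000 8.0000]
After op 4 tick(9): ref=13.0000 raw=[14.8000 10.4000 14.3000 26.0000]
After op 5 sync(0): ref=13.0000 raw=[13.0000 10.4000 14.3000 26.0000]
After op 6 tick(6): ref=19.0000 raw=[20.2000 15.2000 20.9000 38.0000]
Drift of clock 2 after op 6: 20.9000 - 19.0000 = 1.9000

Answer: 1.9000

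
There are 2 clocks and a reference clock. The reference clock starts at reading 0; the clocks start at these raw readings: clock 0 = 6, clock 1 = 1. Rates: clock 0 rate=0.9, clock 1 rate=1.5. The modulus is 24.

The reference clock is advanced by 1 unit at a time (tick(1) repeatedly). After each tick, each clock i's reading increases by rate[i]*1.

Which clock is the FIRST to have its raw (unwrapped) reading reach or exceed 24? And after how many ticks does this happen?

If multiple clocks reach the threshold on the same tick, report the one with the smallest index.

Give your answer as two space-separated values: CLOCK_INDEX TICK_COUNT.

Answer: 1 16

Derivation:
clock 0: start=6, rate=0.9, needs 24-6 = 18; ticks = ceil(18/0.9) = ceil(20.0000) = 20; reading at tick 20 = 6 + 0.9*20 = 24.0000
clock 1: start=1, rate=1.5, needs 24-1 = 23; ticks = ceil(23/1.5) = ceil(15.3333) = 16; reading at tick 16 = 1 + 1.5*16 = 25.0000
Minimum tick count = 16; winners = [1]; smallest index = 1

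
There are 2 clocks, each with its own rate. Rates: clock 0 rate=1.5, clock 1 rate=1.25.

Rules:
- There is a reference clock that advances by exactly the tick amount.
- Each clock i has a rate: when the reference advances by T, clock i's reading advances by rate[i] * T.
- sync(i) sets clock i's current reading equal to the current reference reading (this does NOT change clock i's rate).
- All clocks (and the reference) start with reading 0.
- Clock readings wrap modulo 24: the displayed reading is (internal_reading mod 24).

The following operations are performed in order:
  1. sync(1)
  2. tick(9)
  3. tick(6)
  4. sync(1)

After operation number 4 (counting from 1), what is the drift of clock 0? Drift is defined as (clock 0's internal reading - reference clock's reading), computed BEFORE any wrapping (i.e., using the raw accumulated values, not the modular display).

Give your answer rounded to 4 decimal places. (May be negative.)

Answer: 7.5000

Derivation:
After op 1 sync(1): ref=0.0000 raw=[0.0000 0.0000]
After op 2 tick(9): ref=9.0000 raw=[13.5000 11.2500]
After op 3 tick(6): ref=15.0000 raw=[22.5000 18.7500]
After op 4 sync(1): ref=15.0000 raw=[22.5000 15.0000]
Drift of clock 0 after op 4: 22.5000 - 15.0000 = 7.5000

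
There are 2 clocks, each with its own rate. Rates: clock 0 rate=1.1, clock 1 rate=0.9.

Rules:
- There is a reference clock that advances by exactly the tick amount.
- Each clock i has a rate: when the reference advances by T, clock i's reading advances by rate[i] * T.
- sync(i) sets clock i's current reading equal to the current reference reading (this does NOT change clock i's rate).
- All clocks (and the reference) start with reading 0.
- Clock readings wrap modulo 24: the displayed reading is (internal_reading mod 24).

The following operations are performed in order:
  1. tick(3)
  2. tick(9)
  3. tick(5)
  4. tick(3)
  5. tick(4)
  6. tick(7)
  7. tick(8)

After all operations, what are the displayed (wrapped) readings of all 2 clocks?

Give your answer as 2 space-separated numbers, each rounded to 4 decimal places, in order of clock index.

Answer: 18.9000 11.1000

Derivation:
After op 1 tick(3): ref=3.0000 raw=[3.3000 2.7000]
After op 2 tick(9): ref=12.0000 raw=[13.2000 10.8000]
After op 3 tick(5): ref=17.0000 raw=[18.7000 15.3000]
After op 4 tick(3): ref=20.0000 raw=[22.0000 18.0000]
After op 5 tick(4): ref=24.0000 raw=[26.4000 21.6000]
After op 6 tick(7): ref=31.0000 raw=[34.1000 27.9000]
After op 7 tick(8): ref=39.0000 raw=[42.9000 35.1000]
Wrap final raw readings (mod 24): 42.9000 mod 24 = 18.9000; 35.1000 mod 24 = 11.1000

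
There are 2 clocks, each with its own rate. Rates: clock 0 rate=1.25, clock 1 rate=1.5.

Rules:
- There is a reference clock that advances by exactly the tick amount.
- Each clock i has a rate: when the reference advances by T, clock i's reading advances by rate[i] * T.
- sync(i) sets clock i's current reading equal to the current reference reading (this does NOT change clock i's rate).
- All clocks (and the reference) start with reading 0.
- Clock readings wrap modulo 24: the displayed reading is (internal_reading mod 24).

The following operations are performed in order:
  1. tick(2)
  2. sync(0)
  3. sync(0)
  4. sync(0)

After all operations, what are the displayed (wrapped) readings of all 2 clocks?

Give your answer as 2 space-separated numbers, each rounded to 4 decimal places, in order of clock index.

After op 1 tick(2): ref=2.0000 raw=[2.5000 3.0000]
After op 2 sync(0): ref=2.0000 raw=[2.0000 3.0000]
After op 3 sync(0): ref=2.0000 raw=[2.0000 3.0000]
After op 4 sync(0): ref=2.0000 raw=[2.0000 3.0000]
Wrap final raw readings (mod 24): 2.0000 mod 24 = 2.0000; 3.0000 mod 24 = 3.0000

Answer: 2.0000 3.0000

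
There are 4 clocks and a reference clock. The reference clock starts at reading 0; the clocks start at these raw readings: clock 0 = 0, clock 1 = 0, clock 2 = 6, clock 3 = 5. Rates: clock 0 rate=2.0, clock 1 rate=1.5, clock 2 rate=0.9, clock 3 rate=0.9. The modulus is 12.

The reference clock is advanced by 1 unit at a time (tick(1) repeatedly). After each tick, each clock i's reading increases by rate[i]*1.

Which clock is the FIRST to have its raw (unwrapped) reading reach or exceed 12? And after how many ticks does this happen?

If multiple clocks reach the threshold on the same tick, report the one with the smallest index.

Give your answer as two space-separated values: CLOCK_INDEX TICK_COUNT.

clock 0: start=0, rate=2.0, needs 12-0 = 12; ticks = ceil(12/2.0) = ceil(6.0000) = 6; reading at tick 6 = 0 + 2.0*6 = 12.0000
clock 1: start=0, rate=1.5, needs 12-0 = 12; ticks = ceil(12/1.5) = ceil(8.0000) = 8; reading at tick 8 = 0 + 1.5*8 = 12.0000
clock 2: start=6, rate=0.9, needs 12-6 = 6; ticks = ceil(6/0.9) = ceil(6.6667) = 7; reading at tick 7 = 6 + 0.9*7 = 12.3000
clock 3: start=5, rate=0.9, needs 12-5 = 7; ticks = ceil(7/0.9) = ceil(7.7778) = 8; reading at tick 8 = 5 + 0.9*8 = 12.2000
Minimum tick count = 6; winners = [0]; smallest index = 0

Answer: 0 6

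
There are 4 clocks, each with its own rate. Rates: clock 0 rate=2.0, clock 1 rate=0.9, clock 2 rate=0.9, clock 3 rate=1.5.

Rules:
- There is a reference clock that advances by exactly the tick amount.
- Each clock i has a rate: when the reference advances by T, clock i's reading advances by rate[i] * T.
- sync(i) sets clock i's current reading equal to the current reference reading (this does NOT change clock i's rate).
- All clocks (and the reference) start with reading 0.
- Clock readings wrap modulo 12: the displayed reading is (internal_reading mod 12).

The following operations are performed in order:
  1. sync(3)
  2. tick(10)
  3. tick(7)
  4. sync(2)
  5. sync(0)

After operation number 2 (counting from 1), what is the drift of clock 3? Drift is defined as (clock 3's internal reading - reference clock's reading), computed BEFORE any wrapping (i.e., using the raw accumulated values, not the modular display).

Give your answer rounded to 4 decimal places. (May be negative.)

Answer: 5.0000

Derivation:
After op 1 sync(3): ref=0.0000 raw=[0.0000 0.0000 0.0000 0.0000]
After op 2 tick(10): ref=10.0000 raw=[20.0000 9.0000 9.0000 15.0000]
Drift of clock 3 after op 2: 15.0000 - 10.0000 = 5.0000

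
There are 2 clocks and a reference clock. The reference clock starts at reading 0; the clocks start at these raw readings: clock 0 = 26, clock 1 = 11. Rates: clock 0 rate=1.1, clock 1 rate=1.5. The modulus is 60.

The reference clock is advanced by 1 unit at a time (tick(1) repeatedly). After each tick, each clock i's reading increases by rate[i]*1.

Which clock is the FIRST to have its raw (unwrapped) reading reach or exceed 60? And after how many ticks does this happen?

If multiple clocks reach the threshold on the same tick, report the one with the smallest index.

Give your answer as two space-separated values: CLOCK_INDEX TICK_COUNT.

Answer: 0 31

Derivation:
clock 0: start=26, rate=1.1, needs 60-26 = 34; ticks = ceil(34/1.1) = ceil(30.9091) = 31; reading at tick 31 = 26 + 1.1*31 = 60.1000
clock 1: start=11, rate=1.5, needs 60-11 = 49; ticks = ceil(49/1.5) = ceil(32.6667) = 33; reading at tick 33 = 11 + 1.5*33 = 60.5000
Minimum tick count = 31; winners = [0]; smallest index = 0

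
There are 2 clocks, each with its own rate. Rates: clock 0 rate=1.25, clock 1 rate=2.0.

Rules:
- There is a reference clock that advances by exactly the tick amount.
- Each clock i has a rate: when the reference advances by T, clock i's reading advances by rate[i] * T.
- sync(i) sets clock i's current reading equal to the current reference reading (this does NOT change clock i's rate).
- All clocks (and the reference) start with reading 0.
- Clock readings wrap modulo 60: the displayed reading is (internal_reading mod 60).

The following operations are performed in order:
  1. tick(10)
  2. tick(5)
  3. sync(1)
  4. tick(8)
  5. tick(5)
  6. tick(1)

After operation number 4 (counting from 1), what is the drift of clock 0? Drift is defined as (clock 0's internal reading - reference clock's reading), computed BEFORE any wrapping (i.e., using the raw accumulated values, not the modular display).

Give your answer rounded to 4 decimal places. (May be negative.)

After op 1 tick(10): ref=10.0000 raw=[12.5000 20.0000]
After op 2 tick(5): ref=15.0000 raw=[18.7500 30.0000]
After op 3 sync(1): ref=15.0000 raw=[18.7500 15.0000]
After op 4 tick(8): ref=23.0000 raw=[28.7500 31.0000]
Drift of clock 0 after op 4: 28.7500 - 23.0000 = 5.7500

Answer: 5.7500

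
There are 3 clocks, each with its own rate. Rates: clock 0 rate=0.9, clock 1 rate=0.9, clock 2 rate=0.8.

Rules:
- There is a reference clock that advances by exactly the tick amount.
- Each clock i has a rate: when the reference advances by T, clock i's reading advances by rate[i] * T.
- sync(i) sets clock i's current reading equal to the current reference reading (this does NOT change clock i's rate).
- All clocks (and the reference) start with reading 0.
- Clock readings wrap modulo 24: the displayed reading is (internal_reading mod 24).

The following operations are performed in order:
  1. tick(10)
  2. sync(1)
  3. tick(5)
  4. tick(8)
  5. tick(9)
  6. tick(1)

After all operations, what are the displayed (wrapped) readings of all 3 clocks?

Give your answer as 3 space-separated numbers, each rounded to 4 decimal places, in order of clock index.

Answer: 5.7000 6.7000 2.4000

Derivation:
After op 1 tick(10): ref=10.0000 raw=[9.0000 9.0000 8.0000]
After op 2 sync(1): ref=10.0000 raw=[9.0000 10.0000 8.0000]
After op 3 tick(5): ref=15.0000 raw=[13.5000 14.5000 12.0000]
After op 4 tick(8): ref=23.0000 raw=[20.7000 21.7000 18.4000]
After op 5 tick(9): ref=32.0000 raw=[28.8000 29.8000 25.6000]
After op 6 tick(1): ref=33.0000 raw=[29.7000 30.7000 26.4000]
Wrap final raw readings (mod 24): 29.7000 mod 24 = 5.7000; 30.7000 mod 24 = 6.7000; 26.4000 mod 24 = 2.4000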